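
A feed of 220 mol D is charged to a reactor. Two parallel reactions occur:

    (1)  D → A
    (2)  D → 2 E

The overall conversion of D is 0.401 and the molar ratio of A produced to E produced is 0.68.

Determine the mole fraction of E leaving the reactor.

0.29

Conversion of D: D consumed = 0.401 × 220 = 88.22 mol = 1ξ₁ + 1ξ₂.
Selectivity: 1ξ₁ / (2ξ₂) = 0.68 → ξ₁ = 1.36 ξ₂.
Substitute: (1·1.36 + 1) ξ₂ = 88.22 → ξ₂ = 37.38 mol, ξ₁ = 50.84 mol.
Outlet amounts (n = n₀ + Σ ν·ξ):
  D: 220 − 1(50.84) − 1(37.38) = 131.8
  A: 0 + 1(50.84) = 50.84
  E: 0 + 2(37.38) = 74.76
Total out = 257.4 mol; y_E = 74.76 / 257.4 = 0.2905.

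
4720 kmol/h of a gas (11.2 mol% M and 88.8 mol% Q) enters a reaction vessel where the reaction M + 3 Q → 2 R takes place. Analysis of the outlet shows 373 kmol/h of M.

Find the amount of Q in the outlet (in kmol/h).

3720 kmol/h

For M: n = n₀ − 1ξ → 373 = 528.6 − 1ξ, giving ξ = 155.6 kmol/h.
Outlet amounts (n = n₀ + ν ξ):
  M: 528.6 − 1(155.6) = 373
  Q: 4191 − 3(155.6) = 3724
  R: 0 + 2(155.6) = 311.3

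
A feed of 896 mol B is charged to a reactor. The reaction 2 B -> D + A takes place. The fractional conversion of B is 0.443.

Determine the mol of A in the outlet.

198 mol

B reacted = 0.443 × 896 = 396.9 mol; ν_B = −2, so ξ = 396.9/2 = 198.5 mol.
Outlet amounts (n = n₀ + ν ξ):
  B: 896 − 2(198.5) = 499.1
  D: 0 + 1(198.5) = 198.5
  A: 0 + 1(198.5) = 198.5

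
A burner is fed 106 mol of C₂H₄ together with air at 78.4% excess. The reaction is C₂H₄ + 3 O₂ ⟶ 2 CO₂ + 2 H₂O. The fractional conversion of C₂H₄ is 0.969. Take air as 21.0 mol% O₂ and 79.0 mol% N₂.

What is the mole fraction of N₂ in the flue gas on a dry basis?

Stoichiometric O₂ = 3 × 106 = 318 mol; O₂ fed = 318 × 1.784 = 567.3 mol.
N₂ fed = 567.3 × 79/21 = 2134 mol.
Fuel reacted = 0.969 × 106 → ξ = 102.7 mol.
Outlet (n = n₀ + ν ξ):
  C₂H₄: 106 − 1(102.7) = 3.286
  O₂: 567.3 − 3(102.7) = 259.2
  N₂: 2134 (inert)
  CO₂: 0 + 2(102.7) = 205.4
  H₂O: 0 + 2(102.7) = 205.4
Dry total = 2602 mol; y_N₂ (dry) = 2134 / 2602 = 0.8202.

0.82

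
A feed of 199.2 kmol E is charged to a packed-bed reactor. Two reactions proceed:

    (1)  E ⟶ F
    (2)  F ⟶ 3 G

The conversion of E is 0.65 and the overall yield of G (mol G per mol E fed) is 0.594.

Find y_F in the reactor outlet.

Conversion of E: E consumed = 1ξ₁ = 0.65 × 199.2 → ξ₁ = 129.5 kmol.
Yield of G: 3ξ₂ / 199.2 = 0.594 → ξ₂ = 39.44 kmol.
Outlet amounts (n = n₀ + Σ ν·ξ):
  E: 199.2 − 1(129.5) = 69.72
  F: 0 + 1(129.5) − 1(39.44) = 90.04
  G: 0 + 3(39.44) = 118.3
Total out = 278.1 kmol; y_F = 90.04 / 278.1 = 0.3238.

0.324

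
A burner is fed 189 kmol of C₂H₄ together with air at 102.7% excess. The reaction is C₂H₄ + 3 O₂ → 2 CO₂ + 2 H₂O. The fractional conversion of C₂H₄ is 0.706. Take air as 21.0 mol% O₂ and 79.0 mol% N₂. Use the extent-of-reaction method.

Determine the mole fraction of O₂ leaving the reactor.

Stoichiometric O₂ = 3 × 189 = 567 kmol; O₂ fed = 567 × 2.027 = 1149 kmol.
N₂ fed = 1149 × 79/21 = 4324 kmol.
Fuel reacted = 0.706 × 189 → ξ = 133.4 kmol.
Outlet (n = n₀ + ν ξ):
  C₂H₄: 189 − 1(133.4) = 55.57
  O₂: 1149 − 3(133.4) = 749
  N₂: 4324 (inert)
  CO₂: 0 + 2(133.4) = 266.9
  H₂O: 0 + 2(133.4) = 266.9
Total out = 5662 kmol; y_O₂ = 749 / 5662 = 0.1323.

0.132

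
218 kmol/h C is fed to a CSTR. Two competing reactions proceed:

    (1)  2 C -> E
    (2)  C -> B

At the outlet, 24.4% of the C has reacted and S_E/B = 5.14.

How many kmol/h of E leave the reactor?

24.2 kmol/h

Conversion of C: C consumed = 0.244 × 218 = 53.19 kmol/h = 2ξ₁ + 1ξ₂.
Selectivity: 1ξ₁ / (1ξ₂) = 5.14 → ξ₁ = 5.14 ξ₂.
Substitute: (2·5.14 + 1) ξ₂ = 53.19 → ξ₂ = 4.716 kmol/h, ξ₁ = 24.24 kmol/h.
Outlet amounts (n = n₀ + Σ ν·ξ):
  C: 218 − 2(24.24) − 1(4.716) = 164.8
  E: 0 + 1(24.24) = 24.24
  B: 0 + 1(4.716) = 4.716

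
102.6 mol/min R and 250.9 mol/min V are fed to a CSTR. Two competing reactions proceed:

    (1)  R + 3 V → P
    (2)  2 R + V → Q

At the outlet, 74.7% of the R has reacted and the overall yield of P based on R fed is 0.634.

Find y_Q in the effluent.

0.0395

Yield of P: 1ξ₁ / 102.6 = 0.634 → ξ₁ = 65.05 mol/min.
Conversion of R: 1ξ₁ + 2ξ₂ = 0.747 × 102.6 = 76.64 → ξ₂ = 5.797 mol/min.
Outlet amounts (n = n₀ + Σ ν·ξ):
  R: 102.6 − 1(65.05) − 2(5.797) = 25.96
  V: 250.9 − 3(65.05) − 1(5.797) = 49.96
  P: 0 + 1(65.05) = 65.05
  Q: 0 + 1(5.797) = 5.797
Total out = 146.8 mol/min; y_Q = 5.797 / 146.8 = 0.0395.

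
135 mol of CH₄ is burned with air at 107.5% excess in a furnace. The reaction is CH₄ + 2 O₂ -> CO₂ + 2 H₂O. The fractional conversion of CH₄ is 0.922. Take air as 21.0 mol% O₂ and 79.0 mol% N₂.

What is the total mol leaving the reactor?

Stoichiometric O₂ = 2 × 135 = 270 mol; O₂ fed = 270 × 2.075 = 560.2 mol.
N₂ fed = 560.2 × 79/21 = 2108 mol.
Fuel reacted = 0.922 × 135 → ξ = 124.5 mol.
Outlet (n = n₀ + ν ξ):
  CH₄: 135 − 1(124.5) = 10.53
  O₂: 560.2 − 2(124.5) = 311.3
  N₂: 2108 (inert)
  CO₂: 0 + 1(124.5) = 124.5
  H₂O: 0 + 2(124.5) = 248.9
Total out = 10.53 + 311.3 + 2108 + 124.5 + 248.9 = 2803 mol.

2800 mol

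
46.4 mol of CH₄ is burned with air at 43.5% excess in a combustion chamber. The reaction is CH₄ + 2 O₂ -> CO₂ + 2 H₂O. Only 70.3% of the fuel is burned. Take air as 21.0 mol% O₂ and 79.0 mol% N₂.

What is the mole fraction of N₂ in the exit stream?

0.736

Stoichiometric O₂ = 2 × 46.4 = 92.8 mol; O₂ fed = 92.8 × 1.435 = 133.2 mol.
N₂ fed = 133.2 × 79/21 = 501 mol.
Fuel reacted = 0.703 × 46.4 → ξ = 32.62 mol.
Outlet (n = n₀ + ν ξ):
  CH₄: 46.4 − 1(32.62) = 13.78
  O₂: 133.2 − 2(32.62) = 67.93
  N₂: 501 (inert)
  CO₂: 0 + 1(32.62) = 32.62
  H₂O: 0 + 2(32.62) = 65.24
Total out = 680.5 mol; y_N₂ = 501 / 680.5 = 0.7361.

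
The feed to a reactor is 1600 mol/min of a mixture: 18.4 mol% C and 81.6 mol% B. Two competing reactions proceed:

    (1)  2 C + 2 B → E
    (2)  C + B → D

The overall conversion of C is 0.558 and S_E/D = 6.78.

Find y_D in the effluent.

0.0083

Conversion of C: C consumed = 0.558 × 294.4 = 164.3 mol/min = 2ξ₁ + 1ξ₂.
Selectivity: 1ξ₁ / (1ξ₂) = 6.78 → ξ₁ = 6.78 ξ₂.
Substitute: (2·6.78 + 1) ξ₂ = 164.3 → ξ₂ = 11.28 mol/min, ξ₁ = 76.5 mol/min.
Outlet amounts (n = n₀ + Σ ν·ξ):
  C: 294.4 − 2(76.5) − 1(11.28) = 130.1
  B: 1306 − 2(76.5) − 1(11.28) = 1141
  E: 0 + 1(76.5) = 76.5
  D: 0 + 1(11.28) = 11.28
Total out = 1359 mol/min; y_D = 11.28 / 1359 = 0.008301.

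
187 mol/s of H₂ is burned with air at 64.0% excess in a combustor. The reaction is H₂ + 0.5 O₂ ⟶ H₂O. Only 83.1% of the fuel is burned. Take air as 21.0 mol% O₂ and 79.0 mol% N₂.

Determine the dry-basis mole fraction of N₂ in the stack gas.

Stoichiometric O₂ = 0.5 × 187 = 93.5 mol/s; O₂ fed = 93.5 × 1.640 = 153.3 mol/s.
N₂ fed = 153.3 × 79/21 = 576.9 mol/s.
Fuel reacted = 0.831 × 187 → ξ = 155.4 mol/s.
Outlet (n = n₀ + ν ξ):
  H₂: 187 − 1(155.4) = 31.6
  O₂: 153.3 − 0.5(155.4) = 75.64
  N₂: 576.9 (inert)
  H₂O: 0 + 1(155.4) = 155.4
Dry total = 684.1 mol/s; y_N₂ (dry) = 576.9 / 684.1 = 0.8432.

0.843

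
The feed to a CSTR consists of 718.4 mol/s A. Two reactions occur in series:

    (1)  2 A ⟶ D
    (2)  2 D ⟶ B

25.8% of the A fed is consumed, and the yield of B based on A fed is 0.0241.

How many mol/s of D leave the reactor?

Conversion of A: A consumed = 2ξ₁ = 0.258 × 718.4 → ξ₁ = 92.67 mol/s.
Yield of B: 1ξ₂ / 718.4 = 0.0241 → ξ₂ = 17.31 mol/s.
Outlet amounts (n = n₀ + Σ ν·ξ):
  A: 718.4 − 2(92.67) = 533.1
  D: 0 + 1(92.67) − 2(17.31) = 58.05
  B: 0 + 1(17.31) = 17.31

58 mol/s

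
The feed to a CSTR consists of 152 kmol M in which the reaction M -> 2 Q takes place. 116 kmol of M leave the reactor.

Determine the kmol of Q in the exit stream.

For M: n = n₀ − 1ξ → 116 = 152 − 1ξ, giving ξ = 36 kmol.
Outlet amounts (n = n₀ + ν ξ):
  M: 152 − 1(36) = 116
  Q: 0 + 2(36) = 72

72 kmol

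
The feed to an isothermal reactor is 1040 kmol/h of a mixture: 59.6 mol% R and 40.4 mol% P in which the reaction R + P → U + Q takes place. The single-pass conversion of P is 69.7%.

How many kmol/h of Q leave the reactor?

P reacted = 0.697 × 420.2 = 292.9 kmol/h; ν_P = −1, so ξ = 292.9/1 = 292.9 kmol/h.
Outlet amounts (n = n₀ + ν ξ):
  R: 619.8 − 1(292.9) = 327
  P: 420.2 − 1(292.9) = 127.3
  U: 0 + 1(292.9) = 292.9
  Q: 0 + 1(292.9) = 292.9

293 kmol/h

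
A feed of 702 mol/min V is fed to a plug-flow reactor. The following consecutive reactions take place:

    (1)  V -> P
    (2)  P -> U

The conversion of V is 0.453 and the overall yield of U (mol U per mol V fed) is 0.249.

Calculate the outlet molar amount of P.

143 mol/min

Conversion of V: V consumed = 1ξ₁ = 0.453 × 702 → ξ₁ = 318 mol/min.
Yield of U: 1ξ₂ / 702 = 0.249 → ξ₂ = 174.8 mol/min.
Outlet amounts (n = n₀ + Σ ν·ξ):
  V: 702 − 1(318) = 384
  P: 0 + 1(318) − 1(174.8) = 143.2
  U: 0 + 1(174.8) = 174.8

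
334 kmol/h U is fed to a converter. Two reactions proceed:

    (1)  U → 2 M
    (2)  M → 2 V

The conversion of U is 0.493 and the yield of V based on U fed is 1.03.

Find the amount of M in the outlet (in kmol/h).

157 kmol/h

Conversion of U: U consumed = 1ξ₁ = 0.493 × 334 → ξ₁ = 164.7 kmol/h.
Yield of V: 2ξ₂ / 334 = 1.03 → ξ₂ = 172 kmol/h.
Outlet amounts (n = n₀ + Σ ν·ξ):
  U: 334 − 1(164.7) = 169.3
  M: 0 + 2(164.7) − 1(172) = 157.3
  V: 0 + 2(172) = 344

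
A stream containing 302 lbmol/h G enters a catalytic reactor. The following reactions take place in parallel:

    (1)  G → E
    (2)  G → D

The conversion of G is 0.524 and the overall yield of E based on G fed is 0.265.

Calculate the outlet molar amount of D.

78.2 lbmol/h

Yield of E: 1ξ₁ / 302 = 0.265 → ξ₁ = 80.03 lbmol/h.
Conversion of G: 1ξ₁ + 1ξ₂ = 0.524 × 302 = 158.2 → ξ₂ = 78.22 lbmol/h.
Outlet amounts (n = n₀ + Σ ν·ξ):
  G: 302 − 1(80.03) − 1(78.22) = 143.8
  E: 0 + 1(80.03) = 80.03
  D: 0 + 1(78.22) = 78.22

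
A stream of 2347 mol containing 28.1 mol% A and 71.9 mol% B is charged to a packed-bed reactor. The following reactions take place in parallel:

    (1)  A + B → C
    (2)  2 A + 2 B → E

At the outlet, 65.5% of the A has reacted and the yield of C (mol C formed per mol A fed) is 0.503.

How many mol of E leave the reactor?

50.1 mol

Yield of C: 1ξ₁ / 659.5 = 0.503 → ξ₁ = 331.7 mol.
Conversion of A: 1ξ₁ + 2ξ₂ = 0.655 × 659.5 = 432 → ξ₂ = 50.12 mol.
Outlet amounts (n = n₀ + Σ ν·ξ):
  A: 659.5 − 1(331.7) − 2(50.12) = 227.5
  B: 1687 − 1(331.7) − 2(50.12) = 1256
  C: 0 + 1(331.7) = 331.7
  E: 0 + 1(50.12) = 50.12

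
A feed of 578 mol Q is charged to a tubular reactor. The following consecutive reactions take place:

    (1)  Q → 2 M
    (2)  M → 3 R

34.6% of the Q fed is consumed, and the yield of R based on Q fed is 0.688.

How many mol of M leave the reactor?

Conversion of Q: Q consumed = 1ξ₁ = 0.346 × 578 → ξ₁ = 200 mol.
Yield of R: 3ξ₂ / 578 = 0.688 → ξ₂ = 132.6 mol.
Outlet amounts (n = n₀ + Σ ν·ξ):
  Q: 578 − 1(200) = 378
  M: 0 + 2(200) − 1(132.6) = 267.4
  R: 0 + 3(132.6) = 397.7

267 mol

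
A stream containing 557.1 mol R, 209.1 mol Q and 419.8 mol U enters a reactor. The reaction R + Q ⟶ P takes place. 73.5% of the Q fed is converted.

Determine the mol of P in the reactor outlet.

Q reacted = 0.735 × 209.1 = 153.7 mol; ν_Q = −1, so ξ = 153.7/1 = 153.7 mol.
Outlet amounts (n = n₀ + ν ξ):
  R: 557.1 − 1(153.7) = 403.4
  Q: 209.1 − 1(153.7) = 55.41
  P: 0 + 1(153.7) = 153.7
  U: 419.8 (inert)

154 mol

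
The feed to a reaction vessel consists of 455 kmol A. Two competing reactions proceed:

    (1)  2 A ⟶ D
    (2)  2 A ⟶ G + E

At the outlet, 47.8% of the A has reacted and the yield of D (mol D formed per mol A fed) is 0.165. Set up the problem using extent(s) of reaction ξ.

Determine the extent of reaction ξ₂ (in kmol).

ξ₂ = 33.7 kmol

Yield of D: 1ξ₁ / 455 = 0.165 → ξ₁ = 75.08 kmol.
Conversion of A: 2ξ₁ + 2ξ₂ = 0.478 × 455 = 217.5 → ξ₂ = 33.67 kmol.
Outlet amounts (n = n₀ + Σ ν·ξ):
  A: 455 − 2(75.08) − 2(33.67) = 237.5
  D: 0 + 1(75.08) = 75.08
  G: 0 + 1(33.67) = 33.67
  E: 0 + 1(33.67) = 33.67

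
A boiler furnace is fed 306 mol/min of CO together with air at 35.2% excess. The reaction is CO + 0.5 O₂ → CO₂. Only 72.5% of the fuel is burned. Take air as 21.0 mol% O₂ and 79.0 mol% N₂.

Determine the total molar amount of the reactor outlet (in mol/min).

1180 mol/min

Stoichiometric O₂ = 0.5 × 306 = 153 mol/min; O₂ fed = 153 × 1.352 = 206.9 mol/min.
N₂ fed = 206.9 × 79/21 = 778.2 mol/min.
Fuel reacted = 0.725 × 306 → ξ = 221.8 mol/min.
Outlet (n = n₀ + ν ξ):
  CO: 306 − 1(221.8) = 84.15
  O₂: 206.9 − 0.5(221.8) = 95.93
  N₂: 778.2 (inert)
  CO₂: 0 + 1(221.8) = 221.8
Total out = 84.15 + 95.93 + 778.2 + 221.8 = 1180 mol/min.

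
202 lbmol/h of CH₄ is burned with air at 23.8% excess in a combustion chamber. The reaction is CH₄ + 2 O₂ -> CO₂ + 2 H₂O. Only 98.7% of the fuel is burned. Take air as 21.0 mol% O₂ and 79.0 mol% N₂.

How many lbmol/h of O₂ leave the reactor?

101 lbmol/h

Stoichiometric O₂ = 2 × 202 = 404 lbmol/h; O₂ fed = 404 × 1.238 = 500.2 lbmol/h.
N₂ fed = 500.2 × 79/21 = 1882 lbmol/h.
Fuel reacted = 0.987 × 202 → ξ = 199.4 lbmol/h.
Outlet (n = n₀ + ν ξ):
  CH₄: 202 − 1(199.4) = 2.626
  O₂: 500.2 − 2(199.4) = 101.4
  N₂: 1882 (inert)
  CO₂: 0 + 1(199.4) = 199.4
  H₂O: 0 + 2(199.4) = 398.7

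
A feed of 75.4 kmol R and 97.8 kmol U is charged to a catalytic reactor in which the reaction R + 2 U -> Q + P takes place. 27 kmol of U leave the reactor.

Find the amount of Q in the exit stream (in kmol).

For U: n = n₀ − 2ξ → 27 = 97.8 − 2ξ, giving ξ = 35.4 kmol.
Outlet amounts (n = n₀ + ν ξ):
  R: 75.4 − 1(35.4) = 40
  U: 97.8 − 2(35.4) = 27
  Q: 0 + 1(35.4) = 35.4
  P: 0 + 1(35.4) = 35.4

35.4 kmol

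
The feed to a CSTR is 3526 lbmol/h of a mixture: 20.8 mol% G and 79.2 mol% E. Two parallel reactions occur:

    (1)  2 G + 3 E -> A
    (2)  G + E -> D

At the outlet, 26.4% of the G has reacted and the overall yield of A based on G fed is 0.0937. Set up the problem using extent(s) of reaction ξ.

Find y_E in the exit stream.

0.792

Yield of A: 1ξ₁ / 733.4 = 0.0937 → ξ₁ = 68.72 lbmol/h.
Conversion of G: 2ξ₁ + 1ξ₂ = 0.264 × 733.4 = 193.6 → ξ₂ = 56.18 lbmol/h.
Outlet amounts (n = n₀ + Σ ν·ξ):
  G: 733.4 − 2(68.72) − 1(56.18) = 539.8
  E: 2793 − 3(68.72) − 1(56.18) = 2530
  A: 0 + 1(68.72) = 68.72
  D: 0 + 1(56.18) = 56.18
Total out = 3195 lbmol/h; y_E = 2530 / 3195 = 0.792.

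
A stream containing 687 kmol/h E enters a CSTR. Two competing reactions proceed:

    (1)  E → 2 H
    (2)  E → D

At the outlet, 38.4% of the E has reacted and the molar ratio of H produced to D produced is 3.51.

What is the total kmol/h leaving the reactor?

855 kmol/h

Conversion of E: E consumed = 0.384 × 687 = 263.8 kmol/h = 1ξ₁ + 1ξ₂.
Selectivity: 2ξ₁ / (1ξ₂) = 3.51 → ξ₁ = 1.755 ξ₂.
Substitute: (1·1.755 + 1) ξ₂ = 263.8 → ξ₂ = 95.76 kmol/h, ξ₁ = 168.1 kmol/h.
Outlet amounts (n = n₀ + Σ ν·ξ):
  E: 687 − 1(168.1) − 1(95.76) = 423.2
  H: 0 + 2(168.1) = 336.1
  D: 0 + 1(95.76) = 95.76
Total out = 423.2 + 336.1 + 95.76 = 855.1 kmol/h.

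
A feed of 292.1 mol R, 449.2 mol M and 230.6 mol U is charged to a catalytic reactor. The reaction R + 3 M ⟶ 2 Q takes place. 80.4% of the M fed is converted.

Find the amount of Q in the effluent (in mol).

241 mol

M reacted = 0.804 × 449.2 = 361.2 mol; ν_M = −3, so ξ = 361.2/3 = 120.4 mol.
Outlet amounts (n = n₀ + ν ξ):
  R: 292.1 − 1(120.4) = 171.7
  M: 449.2 − 3(120.4) = 88.04
  Q: 0 + 2(120.4) = 240.8
  U: 230.6 (inert)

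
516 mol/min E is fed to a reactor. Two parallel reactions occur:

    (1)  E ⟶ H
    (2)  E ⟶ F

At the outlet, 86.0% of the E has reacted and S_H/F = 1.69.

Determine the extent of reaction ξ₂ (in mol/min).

ξ₂ = 165 mol/min

Conversion of E: E consumed = 0.86 × 516 = 443.8 mol/min = 1ξ₁ + 1ξ₂.
Selectivity: 1ξ₁ / (1ξ₂) = 1.69 → ξ₁ = 1.69 ξ₂.
Substitute: (1·1.69 + 1) ξ₂ = 443.8 → ξ₂ = 165 mol/min, ξ₁ = 278.8 mol/min.
Outlet amounts (n = n₀ + Σ ν·ξ):
  E: 516 − 1(278.8) − 1(165) = 72.24
  H: 0 + 1(278.8) = 278.8
  F: 0 + 1(165) = 165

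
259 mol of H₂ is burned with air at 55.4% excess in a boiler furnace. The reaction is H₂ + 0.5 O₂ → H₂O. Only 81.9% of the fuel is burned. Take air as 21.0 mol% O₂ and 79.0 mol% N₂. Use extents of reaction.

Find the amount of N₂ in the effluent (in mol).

Stoichiometric O₂ = 0.5 × 259 = 129.5 mol; O₂ fed = 129.5 × 1.554 = 201.2 mol.
N₂ fed = 201.2 × 79/21 = 757.1 mol.
Fuel reacted = 0.819 × 259 → ξ = 212.1 mol.
Outlet (n = n₀ + ν ξ):
  H₂: 259 − 1(212.1) = 46.88
  O₂: 201.2 − 0.5(212.1) = 95.18
  N₂: 757.1 (inert)
  H₂O: 0 + 1(212.1) = 212.1

757 mol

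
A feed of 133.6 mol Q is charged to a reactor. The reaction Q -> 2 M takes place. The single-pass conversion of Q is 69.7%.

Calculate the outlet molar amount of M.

186 mol

Q reacted = 0.697 × 133.6 = 93.12 mol; ν_Q = −1, so ξ = 93.12/1 = 93.12 mol.
Outlet amounts (n = n₀ + ν ξ):
  Q: 133.6 − 1(93.12) = 40.48
  M: 0 + 2(93.12) = 186.2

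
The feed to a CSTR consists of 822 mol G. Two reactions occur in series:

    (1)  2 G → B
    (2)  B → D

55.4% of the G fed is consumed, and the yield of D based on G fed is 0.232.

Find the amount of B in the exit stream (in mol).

37 mol

Conversion of G: G consumed = 2ξ₁ = 0.554 × 822 → ξ₁ = 227.7 mol.
Yield of D: 1ξ₂ / 822 = 0.232 → ξ₂ = 190.7 mol.
Outlet amounts (n = n₀ + Σ ν·ξ):
  G: 822 − 2(227.7) = 366.6
  B: 0 + 1(227.7) − 1(190.7) = 36.99
  D: 0 + 1(190.7) = 190.7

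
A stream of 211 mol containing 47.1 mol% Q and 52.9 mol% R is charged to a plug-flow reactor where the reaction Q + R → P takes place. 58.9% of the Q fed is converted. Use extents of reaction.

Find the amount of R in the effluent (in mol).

53.1 mol

Q reacted = 0.589 × 99.38 = 58.54 mol; ν_Q = −1, so ξ = 58.54/1 = 58.54 mol.
Outlet amounts (n = n₀ + ν ξ):
  Q: 99.38 − 1(58.54) = 40.85
  R: 111.6 − 1(58.54) = 53.08
  P: 0 + 1(58.54) = 58.54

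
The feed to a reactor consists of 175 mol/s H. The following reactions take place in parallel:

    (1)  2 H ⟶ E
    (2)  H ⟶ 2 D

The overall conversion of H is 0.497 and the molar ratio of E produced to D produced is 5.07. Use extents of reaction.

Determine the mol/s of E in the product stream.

Conversion of H: H consumed = 0.497 × 175 = 86.97 mol/s = 2ξ₁ + 1ξ₂.
Selectivity: 1ξ₁ / (2ξ₂) = 5.07 → ξ₁ = 10.14 ξ₂.
Substitute: (2·10.14 + 1) ξ₂ = 86.97 → ξ₂ = 4.087 mol/s, ξ₁ = 41.44 mol/s.
Outlet amounts (n = n₀ + Σ ν·ξ):
  H: 175 − 2(41.44) − 1(4.087) = 88.03
  E: 0 + 1(41.44) = 41.44
  D: 0 + 2(4.087) = 8.174

41.4 mol/s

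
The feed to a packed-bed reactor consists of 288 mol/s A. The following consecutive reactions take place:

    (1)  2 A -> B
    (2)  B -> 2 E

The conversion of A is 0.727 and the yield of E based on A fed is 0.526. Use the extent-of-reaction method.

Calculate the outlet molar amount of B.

Conversion of A: A consumed = 2ξ₁ = 0.727 × 288 → ξ₁ = 104.7 mol/s.
Yield of E: 2ξ₂ / 288 = 0.526 → ξ₂ = 75.74 mol/s.
Outlet amounts (n = n₀ + Σ ν·ξ):
  A: 288 − 2(104.7) = 78.62
  B: 0 + 1(104.7) − 1(75.74) = 28.94
  E: 0 + 2(75.74) = 151.5

28.9 mol/s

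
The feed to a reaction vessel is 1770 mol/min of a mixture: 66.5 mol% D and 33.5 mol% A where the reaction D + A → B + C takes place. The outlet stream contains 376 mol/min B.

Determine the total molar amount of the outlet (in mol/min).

For B: n = n₀ + 1ξ → 376 = 0 + 1ξ, giving ξ = 376 mol/min.
Outlet amounts (n = n₀ + ν ξ):
  D: 1177 − 1(376) = 801
  A: 593 − 1(376) = 217
  B: 0 + 1(376) = 376
  C: 0 + 1(376) = 376
Total out = 801 + 217 + 376 + 376 = 1770 mol/min.

1770 mol/min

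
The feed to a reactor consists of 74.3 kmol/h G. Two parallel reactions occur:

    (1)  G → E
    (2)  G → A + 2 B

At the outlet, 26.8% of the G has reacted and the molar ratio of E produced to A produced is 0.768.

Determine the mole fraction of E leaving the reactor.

0.0893

Conversion of G: G consumed = 0.268 × 74.3 = 19.91 kmol/h = 1ξ₁ + 1ξ₂.
Selectivity: 1ξ₁ / (1ξ₂) = 0.768 → ξ₁ = 0.768 ξ₂.
Substitute: (1·0.768 + 1) ξ₂ = 19.91 → ξ₂ = 11.26 kmol/h, ξ₁ = 8.65 kmol/h.
Outlet amounts (n = n₀ + Σ ν·ξ):
  G: 74.3 − 1(8.65) − 1(11.26) = 54.39
  E: 0 + 1(8.65) = 8.65
  A: 0 + 1(11.26) = 11.26
  B: 0 + 2(11.26) = 22.53
Total out = 96.83 kmol/h; y_E = 8.65 / 96.83 = 0.08933.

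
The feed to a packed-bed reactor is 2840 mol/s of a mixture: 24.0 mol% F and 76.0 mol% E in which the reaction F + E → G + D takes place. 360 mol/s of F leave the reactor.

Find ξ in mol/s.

For F: n = n₀ − 1ξ → 360 = 681.6 − 1ξ, giving ξ = 321.6 mol/s.
Outlet amounts (n = n₀ + ν ξ):
  F: 681.6 − 1(321.6) = 360
  E: 2158 − 1(321.6) = 1837
  G: 0 + 1(321.6) = 321.6
  D: 0 + 1(321.6) = 321.6

ξ = 322 mol/s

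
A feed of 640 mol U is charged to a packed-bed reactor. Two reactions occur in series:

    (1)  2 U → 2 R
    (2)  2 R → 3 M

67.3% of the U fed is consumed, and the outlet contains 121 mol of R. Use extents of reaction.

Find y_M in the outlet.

Conversion of U: U consumed = 2ξ₁ = 0.673 × 640 → ξ₁ = 215.4 mol.
R balance: n_R = 0 + 2ξ₁ − 2ξ₂ = 121 → ξ₂ = (2·215.4 − 121)/2 = 154.9 mol.
Outlet amounts (n = n₀ + Σ ν·ξ):
  U: 640 − 2(215.4) = 209.3
  R: 0 + 2(215.4) − 2(154.9) = 121
  M: 0 + 3(154.9) = 464.6
Total out = 794.9 mol; y_M = 464.6 / 794.9 = 0.5845.

0.584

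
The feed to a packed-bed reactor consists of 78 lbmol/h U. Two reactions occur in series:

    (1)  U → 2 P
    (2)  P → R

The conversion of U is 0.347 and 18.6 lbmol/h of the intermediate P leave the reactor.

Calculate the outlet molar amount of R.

Conversion of U: U consumed = 1ξ₁ = 0.347 × 78 → ξ₁ = 27.07 lbmol/h.
P balance: n_P = 0 + 2ξ₁ − 1ξ₂ = 18.6 → ξ₂ = (2·27.07 − 18.6)/1 = 35.53 lbmol/h.
Outlet amounts (n = n₀ + Σ ν·ξ):
  U: 78 − 1(27.07) = 50.93
  P: 0 + 2(27.07) − 1(35.53) = 18.6
  R: 0 + 1(35.53) = 35.53

35.5 lbmol/h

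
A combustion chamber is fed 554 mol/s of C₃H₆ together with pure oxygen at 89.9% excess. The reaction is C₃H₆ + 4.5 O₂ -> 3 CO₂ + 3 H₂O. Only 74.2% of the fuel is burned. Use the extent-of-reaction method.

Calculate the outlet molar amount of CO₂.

1230 mol/s

Stoichiometric O₂ = 4.5 × 554 = 2493 mol/s; O₂ fed = 2493 × 1.899 = 4734 mol/s.
Fuel reacted = 0.742 × 554 → ξ = 411.1 mol/s.
Outlet (n = n₀ + ν ξ):
  C₃H₆: 554 − 1(411.1) = 142.9
  O₂: 4734 − 4.5(411.1) = 2884
  CO₂: 0 + 3(411.1) = 1233
  H₂O: 0 + 3(411.1) = 1233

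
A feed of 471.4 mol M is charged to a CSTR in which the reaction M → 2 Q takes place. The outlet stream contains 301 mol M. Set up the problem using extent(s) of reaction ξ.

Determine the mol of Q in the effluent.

341 mol

For M: n = n₀ − 1ξ → 301 = 471.4 − 1ξ, giving ξ = 170.4 mol.
Outlet amounts (n = n₀ + ν ξ):
  M: 471.4 − 1(170.4) = 301
  Q: 0 + 2(170.4) = 340.8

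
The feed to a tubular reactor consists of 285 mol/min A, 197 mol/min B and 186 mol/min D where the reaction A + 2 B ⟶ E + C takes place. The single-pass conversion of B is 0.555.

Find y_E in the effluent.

B reacted = 0.555 × 197 = 109.3 mol/min; ν_B = −2, so ξ = 109.3/2 = 54.67 mol/min.
Outlet amounts (n = n₀ + ν ξ):
  A: 285 − 1(54.67) = 230.3
  B: 197 − 2(54.67) = 87.66
  E: 0 + 1(54.67) = 54.67
  C: 0 + 1(54.67) = 54.67
  D: 186 (inert)
Total out = 613.3 mol/min; y_E = 54.67 / 613.3 = 0.08913.

0.0891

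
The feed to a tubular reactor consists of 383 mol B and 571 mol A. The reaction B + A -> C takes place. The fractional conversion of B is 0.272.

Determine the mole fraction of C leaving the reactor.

B reacted = 0.272 × 383 = 104.2 mol; ν_B = −1, so ξ = 104.2/1 = 104.2 mol.
Outlet amounts (n = n₀ + ν ξ):
  B: 383 − 1(104.2) = 278.8
  A: 571 − 1(104.2) = 466.8
  C: 0 + 1(104.2) = 104.2
Total out = 849.8 mol; y_C = 104.2 / 849.8 = 0.1226.

0.123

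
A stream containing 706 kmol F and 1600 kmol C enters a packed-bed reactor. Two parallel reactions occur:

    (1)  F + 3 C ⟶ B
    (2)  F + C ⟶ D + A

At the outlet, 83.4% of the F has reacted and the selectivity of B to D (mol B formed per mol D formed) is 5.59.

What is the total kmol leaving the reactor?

Conversion of F: F consumed = 0.834 × 706 = 588.8 kmol = 1ξ₁ + 1ξ₂.
Selectivity: 1ξ₁ / (1ξ₂) = 5.59 → ξ₁ = 5.59 ξ₂.
Substitute: (1·5.59 + 1) ξ₂ = 588.8 → ξ₂ = 89.35 kmol, ξ₁ = 499.5 kmol.
Outlet amounts (n = n₀ + Σ ν·ξ):
  F: 706 − 1(499.5) − 1(89.35) = 117.2
  C: 1600 − 3(499.5) − 1(89.35) = 12.28
  B: 0 + 1(499.5) = 499.5
  D: 0 + 1(89.35) = 89.35
  A: 0 + 1(89.35) = 89.35
Total out = 117.2 + 12.28 + 499.5 + 89.35 + 89.35 = 807.6 kmol.

808 kmol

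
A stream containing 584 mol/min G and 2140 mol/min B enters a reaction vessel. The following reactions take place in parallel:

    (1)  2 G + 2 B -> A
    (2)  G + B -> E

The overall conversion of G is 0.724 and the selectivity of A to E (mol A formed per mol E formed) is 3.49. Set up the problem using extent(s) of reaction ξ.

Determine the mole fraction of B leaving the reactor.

0.811

Conversion of G: G consumed = 0.724 × 584 = 422.8 mol/min = 2ξ₁ + 1ξ₂.
Selectivity: 1ξ₁ / (1ξ₂) = 3.49 → ξ₁ = 3.49 ξ₂.
Substitute: (2·3.49 + 1) ξ₂ = 422.8 → ξ₂ = 52.98 mol/min, ξ₁ = 184.9 mol/min.
Outlet amounts (n = n₀ + Σ ν·ξ):
  G: 584 − 2(184.9) − 1(52.98) = 161.2
  B: 2140 − 2(184.9) − 1(52.98) = 1717
  A: 0 + 1(184.9) = 184.9
  E: 0 + 1(52.98) = 52.98
Total out = 2116 mol/min; y_B = 1717 / 2116 = 0.8114.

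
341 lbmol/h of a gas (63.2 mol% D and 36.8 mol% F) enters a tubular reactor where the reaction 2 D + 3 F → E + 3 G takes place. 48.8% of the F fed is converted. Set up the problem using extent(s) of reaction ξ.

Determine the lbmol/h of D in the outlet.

175 lbmol/h

F reacted = 0.488 × 125.5 = 61.24 lbmol/h; ν_F = −3, so ξ = 61.24/3 = 20.41 lbmol/h.
Outlet amounts (n = n₀ + ν ξ):
  D: 215.5 − 2(20.41) = 174.7
  F: 125.5 − 3(20.41) = 64.25
  E: 0 + 1(20.41) = 20.41
  G: 0 + 3(20.41) = 61.24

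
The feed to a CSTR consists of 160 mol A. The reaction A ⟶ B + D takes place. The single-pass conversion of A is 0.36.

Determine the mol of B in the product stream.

57.6 mol

A reacted = 0.36 × 160 = 57.6 mol; ν_A = −1, so ξ = 57.6/1 = 57.6 mol.
Outlet amounts (n = n₀ + ν ξ):
  A: 160 − 1(57.6) = 102.4
  B: 0 + 1(57.6) = 57.6
  D: 0 + 1(57.6) = 57.6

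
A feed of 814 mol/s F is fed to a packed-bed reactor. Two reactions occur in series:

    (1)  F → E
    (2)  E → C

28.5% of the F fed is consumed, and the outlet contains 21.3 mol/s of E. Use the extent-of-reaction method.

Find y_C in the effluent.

0.259

Conversion of F: F consumed = 1ξ₁ = 0.285 × 814 → ξ₁ = 232 mol/s.
E balance: n_E = 0 + 1ξ₁ − 1ξ₂ = 21.3 → ξ₂ = (1·232 − 21.3)/1 = 210.7 mol/s.
Outlet amounts (n = n₀ + Σ ν·ξ):
  F: 814 − 1(232) = 582
  E: 0 + 1(232) − 1(210.7) = 21.3
  C: 0 + 1(210.7) = 210.7
Total out = 814 mol/s; y_C = 210.7 / 814 = 0.2588.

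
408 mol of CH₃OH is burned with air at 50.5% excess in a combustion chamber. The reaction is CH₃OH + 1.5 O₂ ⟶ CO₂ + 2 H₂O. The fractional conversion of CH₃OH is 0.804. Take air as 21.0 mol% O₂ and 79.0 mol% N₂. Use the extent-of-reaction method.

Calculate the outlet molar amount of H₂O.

Stoichiometric O₂ = 1.5 × 408 = 612 mol; O₂ fed = 612 × 1.505 = 921.1 mol.
N₂ fed = 921.1 × 79/21 = 3465 mol.
Fuel reacted = 0.804 × 408 → ξ = 328 mol.
Outlet (n = n₀ + ν ξ):
  CH₃OH: 408 − 1(328) = 79.97
  O₂: 921.1 − 1.5(328) = 429
  N₂: 3465 (inert)
  CO₂: 0 + 1(328) = 328
  H₂O: 0 + 2(328) = 656.1

656 mol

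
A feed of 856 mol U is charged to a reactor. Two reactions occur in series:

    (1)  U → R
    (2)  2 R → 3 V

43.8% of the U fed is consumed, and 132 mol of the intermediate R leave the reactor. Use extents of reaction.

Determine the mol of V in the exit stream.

Conversion of U: U consumed = 1ξ₁ = 0.438 × 856 → ξ₁ = 374.9 mol.
R balance: n_R = 0 + 1ξ₁ − 2ξ₂ = 132 → ξ₂ = (1·374.9 − 132)/2 = 121.5 mol.
Outlet amounts (n = n₀ + Σ ν·ξ):
  U: 856 − 1(374.9) = 481.1
  R: 0 + 1(374.9) − 2(121.5) = 132
  V: 0 + 3(121.5) = 364.4

364 mol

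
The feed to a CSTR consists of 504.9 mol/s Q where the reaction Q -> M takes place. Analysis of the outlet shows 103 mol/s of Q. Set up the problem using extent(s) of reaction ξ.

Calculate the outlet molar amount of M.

For Q: n = n₀ − 1ξ → 103 = 504.9 − 1ξ, giving ξ = 401.9 mol/s.
Outlet amounts (n = n₀ + ν ξ):
  Q: 504.9 − 1(401.9) = 103
  M: 0 + 1(401.9) = 401.9

402 mol/s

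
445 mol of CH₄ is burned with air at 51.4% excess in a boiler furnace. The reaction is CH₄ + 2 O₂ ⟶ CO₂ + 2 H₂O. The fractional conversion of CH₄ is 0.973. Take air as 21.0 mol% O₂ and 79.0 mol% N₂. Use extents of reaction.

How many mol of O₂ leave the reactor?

481 mol

Stoichiometric O₂ = 2 × 445 = 890 mol; O₂ fed = 890 × 1.514 = 1347 mol.
N₂ fed = 1347 × 79/21 = 5069 mol.
Fuel reacted = 0.973 × 445 → ξ = 433 mol.
Outlet (n = n₀ + ν ξ):
  CH₄: 445 − 1(433) = 12.01
  O₂: 1347 − 2(433) = 481.5
  N₂: 5069 (inert)
  CO₂: 0 + 1(433) = 433
  H₂O: 0 + 2(433) = 866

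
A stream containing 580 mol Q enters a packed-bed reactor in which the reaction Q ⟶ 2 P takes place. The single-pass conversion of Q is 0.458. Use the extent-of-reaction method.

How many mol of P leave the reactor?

531 mol

Q reacted = 0.458 × 580 = 265.6 mol; ν_Q = −1, so ξ = 265.6/1 = 265.6 mol.
Outlet amounts (n = n₀ + ν ξ):
  Q: 580 − 1(265.6) = 314.4
  P: 0 + 2(265.6) = 531.3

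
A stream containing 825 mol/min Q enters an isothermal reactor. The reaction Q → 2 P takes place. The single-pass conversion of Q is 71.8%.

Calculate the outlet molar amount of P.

1180 mol/min

Q reacted = 0.718 × 825 = 592.4 mol/min; ν_Q = −1, so ξ = 592.4/1 = 592.4 mol/min.
Outlet amounts (n = n₀ + ν ξ):
  Q: 825 − 1(592.4) = 232.6
  P: 0 + 2(592.4) = 1185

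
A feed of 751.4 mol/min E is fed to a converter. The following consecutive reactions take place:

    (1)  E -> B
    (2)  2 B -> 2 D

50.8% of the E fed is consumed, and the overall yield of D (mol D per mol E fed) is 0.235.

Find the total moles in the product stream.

Conversion of E: E consumed = 1ξ₁ = 0.508 × 751.4 → ξ₁ = 381.7 mol/min.
Yield of D: 2ξ₂ / 751.4 = 0.235 → ξ₂ = 88.29 mol/min.
Outlet amounts (n = n₀ + Σ ν·ξ):
  E: 751.4 − 1(381.7) = 369.7
  B: 0 + 1(381.7) − 2(88.29) = 205.1
  D: 0 + 2(88.29) = 176.6
Total out = 369.7 + 205.1 + 176.6 = 751.4 mol/min.

751 mol/min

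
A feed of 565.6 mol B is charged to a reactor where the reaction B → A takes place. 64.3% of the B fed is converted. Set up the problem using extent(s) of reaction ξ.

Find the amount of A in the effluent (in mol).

364 mol

B reacted = 0.643 × 565.6 = 363.7 mol; ν_B = −1, so ξ = 363.7/1 = 363.7 mol.
Outlet amounts (n = n₀ + ν ξ):
  B: 565.6 − 1(363.7) = 201.9
  A: 0 + 1(363.7) = 363.7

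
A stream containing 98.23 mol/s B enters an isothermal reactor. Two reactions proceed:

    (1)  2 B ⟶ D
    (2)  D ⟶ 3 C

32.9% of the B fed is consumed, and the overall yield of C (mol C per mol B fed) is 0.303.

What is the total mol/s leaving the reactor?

Conversion of B: B consumed = 2ξ₁ = 0.329 × 98.23 → ξ₁ = 16.16 mol/s.
Yield of C: 3ξ₂ / 98.23 = 0.303 → ξ₂ = 9.921 mol/s.
Outlet amounts (n = n₀ + Σ ν·ξ):
  B: 98.23 − 2(16.16) = 65.91
  D: 0 + 1(16.16) − 1(9.921) = 6.238
  C: 0 + 3(9.921) = 29.76
Total out = 65.91 + 6.238 + 29.76 = 101.9 mol/s.

102 mol/s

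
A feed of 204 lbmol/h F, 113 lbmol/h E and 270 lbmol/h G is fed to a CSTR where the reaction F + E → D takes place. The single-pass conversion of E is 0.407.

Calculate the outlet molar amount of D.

E reacted = 0.407 × 113 = 45.99 lbmol/h; ν_E = −1, so ξ = 45.99/1 = 45.99 lbmol/h.
Outlet amounts (n = n₀ + ν ξ):
  F: 204 − 1(45.99) = 158
  E: 113 − 1(45.99) = 67.01
  D: 0 + 1(45.99) = 45.99
  G: 270 (inert)

46 lbmol/h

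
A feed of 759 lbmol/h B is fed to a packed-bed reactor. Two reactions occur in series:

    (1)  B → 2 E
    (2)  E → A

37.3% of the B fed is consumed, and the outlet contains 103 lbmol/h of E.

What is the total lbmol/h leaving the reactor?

1040 lbmol/h

Conversion of B: B consumed = 1ξ₁ = 0.373 × 759 → ξ₁ = 283.1 lbmol/h.
E balance: n_E = 0 + 2ξ₁ − 1ξ₂ = 103 → ξ₂ = (2·283.1 − 103)/1 = 463.2 lbmol/h.
Outlet amounts (n = n₀ + Σ ν·ξ):
  B: 759 − 1(283.1) = 475.9
  E: 0 + 2(283.1) − 1(463.2) = 103
  A: 0 + 1(463.2) = 463.2
Total out = 475.9 + 103 + 463.2 = 1042 lbmol/h.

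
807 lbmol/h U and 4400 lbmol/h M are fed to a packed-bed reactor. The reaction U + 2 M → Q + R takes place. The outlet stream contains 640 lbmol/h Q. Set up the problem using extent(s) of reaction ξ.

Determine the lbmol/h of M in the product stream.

For Q: n = n₀ + 1ξ → 640 = 0 + 1ξ, giving ξ = 640 lbmol/h.
Outlet amounts (n = n₀ + ν ξ):
  U: 807 − 1(640) = 167
  M: 4400 − 2(640) = 3120
  Q: 0 + 1(640) = 640
  R: 0 + 1(640) = 640

3120 lbmol/h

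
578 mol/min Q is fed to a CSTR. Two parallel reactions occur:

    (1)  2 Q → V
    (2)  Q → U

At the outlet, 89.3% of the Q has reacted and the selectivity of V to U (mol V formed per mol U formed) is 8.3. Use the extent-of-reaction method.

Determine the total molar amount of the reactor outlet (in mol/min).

Conversion of Q: Q consumed = 0.893 × 578 = 516.2 mol/min = 2ξ₁ + 1ξ₂.
Selectivity: 1ξ₁ / (1ξ₂) = 8.3 → ξ₁ = 8.3 ξ₂.
Substitute: (2·8.3 + 1) ξ₂ = 516.2 → ξ₂ = 29.33 mol/min, ξ₁ = 243.4 mol/min.
Outlet amounts (n = n₀ + Σ ν·ξ):
  Q: 578 − 2(243.4) − 1(29.33) = 61.85
  V: 0 + 1(243.4) = 243.4
  U: 0 + 1(29.33) = 29.33
Total out = 61.85 + 243.4 + 29.33 = 334.6 mol/min.

335 mol/min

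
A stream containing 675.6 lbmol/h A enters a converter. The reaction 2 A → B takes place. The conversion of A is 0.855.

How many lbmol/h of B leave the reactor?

289 lbmol/h

A reacted = 0.855 × 675.6 = 577.6 lbmol/h; ν_A = −2, so ξ = 577.6/2 = 288.8 lbmol/h.
Outlet amounts (n = n₀ + ν ξ):
  A: 675.6 − 2(288.8) = 97.96
  B: 0 + 1(288.8) = 288.8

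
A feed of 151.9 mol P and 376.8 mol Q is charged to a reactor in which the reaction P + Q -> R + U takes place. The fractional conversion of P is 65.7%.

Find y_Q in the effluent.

0.524

P reacted = 0.657 × 151.9 = 99.8 mol; ν_P = −1, so ξ = 99.8/1 = 99.8 mol.
Outlet amounts (n = n₀ + ν ξ):
  P: 151.9 − 1(99.8) = 52.1
  Q: 376.8 − 1(99.8) = 277
  R: 0 + 1(99.8) = 99.8
  U: 0 + 1(99.8) = 99.8
Total out = 528.7 mol; y_Q = 277 / 528.7 = 0.5239.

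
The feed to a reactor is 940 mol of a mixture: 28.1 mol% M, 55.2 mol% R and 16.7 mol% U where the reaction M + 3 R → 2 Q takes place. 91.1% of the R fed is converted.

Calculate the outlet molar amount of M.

R reacted = 0.911 × 518.9 = 472.7 mol; ν_R = −3, so ξ = 472.7/3 = 157.6 mol.
Outlet amounts (n = n₀ + ν ξ):
  M: 264.1 − 1(157.6) = 106.6
  R: 518.9 − 3(157.6) = 46.18
  Q: 0 + 2(157.6) = 315.1
  U: 157 (inert)

107 mol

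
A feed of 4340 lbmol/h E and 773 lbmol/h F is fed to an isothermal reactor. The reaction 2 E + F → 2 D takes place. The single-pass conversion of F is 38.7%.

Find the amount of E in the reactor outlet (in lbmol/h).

3740 lbmol/h

F reacted = 0.387 × 773 = 299.2 lbmol/h; ν_F = −1, so ξ = 299.2/1 = 299.2 lbmol/h.
Outlet amounts (n = n₀ + ν ξ):
  E: 4340 − 2(299.2) = 3742
  F: 773 − 1(299.2) = 473.8
  D: 0 + 2(299.2) = 598.3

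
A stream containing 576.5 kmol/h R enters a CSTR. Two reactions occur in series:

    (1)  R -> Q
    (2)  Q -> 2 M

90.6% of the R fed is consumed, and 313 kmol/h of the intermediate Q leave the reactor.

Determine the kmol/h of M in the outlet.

419 kmol/h

Conversion of R: R consumed = 1ξ₁ = 0.906 × 576.5 → ξ₁ = 522.3 kmol/h.
Q balance: n_Q = 0 + 1ξ₁ − 1ξ₂ = 313 → ξ₂ = (1·522.3 − 313)/1 = 209.3 kmol/h.
Outlet amounts (n = n₀ + Σ ν·ξ):
  R: 576.5 − 1(522.3) = 54.19
  Q: 0 + 1(522.3) − 1(209.3) = 313
  M: 0 + 2(209.3) = 418.6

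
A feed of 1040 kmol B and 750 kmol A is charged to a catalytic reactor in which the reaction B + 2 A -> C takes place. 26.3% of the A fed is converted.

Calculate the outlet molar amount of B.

941 kmol

A reacted = 0.263 × 750 = 197.2 kmol; ν_A = −2, so ξ = 197.2/2 = 98.62 kmol.
Outlet amounts (n = n₀ + ν ξ):
  B: 1040 − 1(98.62) = 941.4
  A: 750 − 2(98.62) = 552.8
  C: 0 + 1(98.62) = 98.62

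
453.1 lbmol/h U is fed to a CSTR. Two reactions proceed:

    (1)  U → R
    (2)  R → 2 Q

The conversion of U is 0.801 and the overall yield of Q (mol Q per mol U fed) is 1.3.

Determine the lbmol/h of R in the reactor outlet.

68.4 lbmol/h

Conversion of U: U consumed = 1ξ₁ = 0.801 × 453.1 → ξ₁ = 362.9 lbmol/h.
Yield of Q: 2ξ₂ / 453.1 = 1.3 → ξ₂ = 294.5 lbmol/h.
Outlet amounts (n = n₀ + Σ ν·ξ):
  U: 453.1 − 1(362.9) = 90.17
  R: 0 + 1(362.9) − 1(294.5) = 68.42
  Q: 0 + 2(294.5) = 589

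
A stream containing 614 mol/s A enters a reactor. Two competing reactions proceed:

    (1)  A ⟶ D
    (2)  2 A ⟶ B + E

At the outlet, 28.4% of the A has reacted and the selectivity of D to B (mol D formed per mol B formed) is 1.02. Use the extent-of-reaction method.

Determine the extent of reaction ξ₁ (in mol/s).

Conversion of A: A consumed = 0.284 × 614 = 174.4 mol/s = 1ξ₁ + 2ξ₂.
Selectivity: 1ξ₁ / (1ξ₂) = 1.02 → ξ₁ = 1.02 ξ₂.
Substitute: (1·1.02 + 2) ξ₂ = 174.4 → ξ₂ = 57.74 mol/s, ξ₁ = 58.9 mol/s.
Outlet amounts (n = n₀ + Σ ν·ξ):
  A: 614 − 1(58.9) − 2(57.74) = 439.6
  D: 0 + 1(58.9) = 58.9
  B: 0 + 1(57.74) = 57.74
  E: 0 + 1(57.74) = 57.74

ξ₁ = 58.9 mol/s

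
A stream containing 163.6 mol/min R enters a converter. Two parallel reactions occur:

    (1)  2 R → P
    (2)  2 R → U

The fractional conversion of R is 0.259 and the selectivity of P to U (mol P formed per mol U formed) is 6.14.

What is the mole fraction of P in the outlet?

Conversion of R: R consumed = 0.259 × 163.6 = 42.37 mol/min = 2ξ₁ + 2ξ₂.
Selectivity: 1ξ₁ / (1ξ₂) = 6.14 → ξ₁ = 6.14 ξ₂.
Substitute: (2·6.14 + 2) ξ₂ = 42.37 → ξ₂ = 2.967 mol/min, ξ₁ = 18.22 mol/min.
Outlet amounts (n = n₀ + Σ ν·ξ):
  R: 163.6 − 2(18.22) − 2(2.967) = 121.2
  P: 0 + 1(18.22) = 18.22
  U: 0 + 1(2.967) = 2.967
Total out = 142.4 mol/min; y_P = 18.22 / 142.4 = 0.1279.

0.128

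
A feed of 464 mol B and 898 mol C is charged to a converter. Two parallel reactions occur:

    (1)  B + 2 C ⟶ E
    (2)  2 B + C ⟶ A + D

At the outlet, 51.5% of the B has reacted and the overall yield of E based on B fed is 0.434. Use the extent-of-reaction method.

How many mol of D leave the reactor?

18.8 mol

Yield of E: 1ξ₁ / 464 = 0.434 → ξ₁ = 201.4 mol.
Conversion of B: 1ξ₁ + 2ξ₂ = 0.515 × 464 = 239 → ξ₂ = 18.79 mol.
Outlet amounts (n = n₀ + Σ ν·ξ):
  B: 464 − 1(201.4) − 2(18.79) = 225
  C: 898 − 2(201.4) − 1(18.79) = 476.5
  E: 0 + 1(201.4) = 201.4
  A: 0 + 1(18.79) = 18.79
  D: 0 + 1(18.79) = 18.79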